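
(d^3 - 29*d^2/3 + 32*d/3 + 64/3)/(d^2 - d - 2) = (3*d^2 - 32*d + 64)/(3*(d - 2))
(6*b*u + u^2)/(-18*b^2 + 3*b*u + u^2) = u/(-3*b + u)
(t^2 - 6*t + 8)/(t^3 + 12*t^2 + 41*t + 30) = (t^2 - 6*t + 8)/(t^3 + 12*t^2 + 41*t + 30)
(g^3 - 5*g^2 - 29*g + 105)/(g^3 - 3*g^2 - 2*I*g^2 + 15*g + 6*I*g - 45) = (g^2 - 2*g - 35)/(g^2 - 2*I*g + 15)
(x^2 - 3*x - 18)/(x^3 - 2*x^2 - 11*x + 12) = (x - 6)/(x^2 - 5*x + 4)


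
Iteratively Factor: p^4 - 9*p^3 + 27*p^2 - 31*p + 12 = (p - 1)*(p^3 - 8*p^2 + 19*p - 12) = (p - 1)^2*(p^2 - 7*p + 12) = (p - 3)*(p - 1)^2*(p - 4)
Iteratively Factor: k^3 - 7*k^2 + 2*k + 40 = (k + 2)*(k^2 - 9*k + 20) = (k - 4)*(k + 2)*(k - 5)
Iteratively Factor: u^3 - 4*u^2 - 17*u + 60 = (u - 3)*(u^2 - u - 20) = (u - 3)*(u + 4)*(u - 5)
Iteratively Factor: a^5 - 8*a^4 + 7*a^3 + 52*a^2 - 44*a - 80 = (a - 5)*(a^4 - 3*a^3 - 8*a^2 + 12*a + 16) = (a - 5)*(a + 2)*(a^3 - 5*a^2 + 2*a + 8) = (a - 5)*(a + 1)*(a + 2)*(a^2 - 6*a + 8) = (a - 5)*(a - 4)*(a + 1)*(a + 2)*(a - 2)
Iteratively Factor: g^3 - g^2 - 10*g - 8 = (g + 1)*(g^2 - 2*g - 8) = (g + 1)*(g + 2)*(g - 4)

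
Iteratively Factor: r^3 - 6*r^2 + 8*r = (r)*(r^2 - 6*r + 8) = r*(r - 2)*(r - 4)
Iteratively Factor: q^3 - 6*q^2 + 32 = (q - 4)*(q^2 - 2*q - 8) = (q - 4)^2*(q + 2)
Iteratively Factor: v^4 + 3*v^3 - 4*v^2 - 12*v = (v + 2)*(v^3 + v^2 - 6*v) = v*(v + 2)*(v^2 + v - 6) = v*(v - 2)*(v + 2)*(v + 3)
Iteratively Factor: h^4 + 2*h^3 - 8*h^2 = (h - 2)*(h^3 + 4*h^2) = h*(h - 2)*(h^2 + 4*h) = h^2*(h - 2)*(h + 4)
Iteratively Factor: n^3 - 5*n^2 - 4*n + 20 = (n - 2)*(n^2 - 3*n - 10) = (n - 2)*(n + 2)*(n - 5)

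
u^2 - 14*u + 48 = (u - 8)*(u - 6)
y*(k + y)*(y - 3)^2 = k*y^3 - 6*k*y^2 + 9*k*y + y^4 - 6*y^3 + 9*y^2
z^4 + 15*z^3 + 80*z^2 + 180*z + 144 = (z + 2)*(z + 3)*(z + 4)*(z + 6)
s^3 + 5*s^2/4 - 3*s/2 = s*(s - 3/4)*(s + 2)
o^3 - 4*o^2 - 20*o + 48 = (o - 6)*(o - 2)*(o + 4)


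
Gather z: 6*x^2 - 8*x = 6*x^2 - 8*x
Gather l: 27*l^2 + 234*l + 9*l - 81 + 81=27*l^2 + 243*l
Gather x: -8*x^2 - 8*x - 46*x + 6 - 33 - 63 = -8*x^2 - 54*x - 90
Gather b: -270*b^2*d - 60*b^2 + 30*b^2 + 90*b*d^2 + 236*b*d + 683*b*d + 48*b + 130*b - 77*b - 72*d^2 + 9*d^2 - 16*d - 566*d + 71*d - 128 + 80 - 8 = b^2*(-270*d - 30) + b*(90*d^2 + 919*d + 101) - 63*d^2 - 511*d - 56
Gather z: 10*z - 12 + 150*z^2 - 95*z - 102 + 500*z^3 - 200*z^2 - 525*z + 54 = 500*z^3 - 50*z^2 - 610*z - 60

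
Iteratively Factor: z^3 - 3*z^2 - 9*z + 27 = (z - 3)*(z^2 - 9) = (z - 3)^2*(z + 3)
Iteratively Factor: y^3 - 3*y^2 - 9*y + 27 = (y - 3)*(y^2 - 9) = (y - 3)*(y + 3)*(y - 3)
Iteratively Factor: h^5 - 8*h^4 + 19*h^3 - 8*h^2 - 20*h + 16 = (h + 1)*(h^4 - 9*h^3 + 28*h^2 - 36*h + 16) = (h - 2)*(h + 1)*(h^3 - 7*h^2 + 14*h - 8) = (h - 2)*(h - 1)*(h + 1)*(h^2 - 6*h + 8) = (h - 2)^2*(h - 1)*(h + 1)*(h - 4)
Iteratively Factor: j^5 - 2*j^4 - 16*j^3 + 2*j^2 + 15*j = (j + 3)*(j^4 - 5*j^3 - j^2 + 5*j) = (j - 1)*(j + 3)*(j^3 - 4*j^2 - 5*j) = j*(j - 1)*(j + 3)*(j^2 - 4*j - 5) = j*(j - 5)*(j - 1)*(j + 3)*(j + 1)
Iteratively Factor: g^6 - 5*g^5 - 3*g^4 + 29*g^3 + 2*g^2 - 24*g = (g)*(g^5 - 5*g^4 - 3*g^3 + 29*g^2 + 2*g - 24) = g*(g + 2)*(g^4 - 7*g^3 + 11*g^2 + 7*g - 12) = g*(g - 3)*(g + 2)*(g^3 - 4*g^2 - g + 4) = g*(g - 3)*(g + 1)*(g + 2)*(g^2 - 5*g + 4) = g*(g - 3)*(g - 1)*(g + 1)*(g + 2)*(g - 4)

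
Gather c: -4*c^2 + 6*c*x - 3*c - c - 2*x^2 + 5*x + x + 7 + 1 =-4*c^2 + c*(6*x - 4) - 2*x^2 + 6*x + 8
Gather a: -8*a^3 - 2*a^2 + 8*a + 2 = -8*a^3 - 2*a^2 + 8*a + 2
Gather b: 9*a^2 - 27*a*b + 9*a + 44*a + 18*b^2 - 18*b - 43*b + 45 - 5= 9*a^2 + 53*a + 18*b^2 + b*(-27*a - 61) + 40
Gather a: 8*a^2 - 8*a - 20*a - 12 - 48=8*a^2 - 28*a - 60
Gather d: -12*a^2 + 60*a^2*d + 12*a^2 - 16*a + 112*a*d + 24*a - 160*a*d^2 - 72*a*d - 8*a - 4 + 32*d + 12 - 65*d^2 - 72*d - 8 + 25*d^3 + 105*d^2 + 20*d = 25*d^3 + d^2*(40 - 160*a) + d*(60*a^2 + 40*a - 20)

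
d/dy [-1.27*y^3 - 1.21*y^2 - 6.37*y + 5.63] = -3.81*y^2 - 2.42*y - 6.37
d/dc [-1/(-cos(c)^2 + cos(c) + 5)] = (2*cos(c) - 1)*sin(c)/(sin(c)^2 + cos(c) + 4)^2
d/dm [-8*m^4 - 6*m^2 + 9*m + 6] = -32*m^3 - 12*m + 9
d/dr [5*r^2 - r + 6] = 10*r - 1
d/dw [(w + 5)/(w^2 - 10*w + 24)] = (w^2 - 10*w - 2*(w - 5)*(w + 5) + 24)/(w^2 - 10*w + 24)^2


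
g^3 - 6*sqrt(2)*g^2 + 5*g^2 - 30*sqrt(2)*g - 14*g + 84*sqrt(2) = (g - 2)*(g + 7)*(g - 6*sqrt(2))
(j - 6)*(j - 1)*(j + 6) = j^3 - j^2 - 36*j + 36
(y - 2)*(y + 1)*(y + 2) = y^3 + y^2 - 4*y - 4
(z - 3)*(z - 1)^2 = z^3 - 5*z^2 + 7*z - 3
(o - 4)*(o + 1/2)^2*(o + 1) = o^4 - 2*o^3 - 27*o^2/4 - 19*o/4 - 1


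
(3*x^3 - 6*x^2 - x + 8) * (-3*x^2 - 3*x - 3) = -9*x^5 + 9*x^4 + 12*x^3 - 3*x^2 - 21*x - 24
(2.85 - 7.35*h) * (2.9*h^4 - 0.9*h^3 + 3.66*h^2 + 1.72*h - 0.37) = -21.315*h^5 + 14.88*h^4 - 29.466*h^3 - 2.211*h^2 + 7.6215*h - 1.0545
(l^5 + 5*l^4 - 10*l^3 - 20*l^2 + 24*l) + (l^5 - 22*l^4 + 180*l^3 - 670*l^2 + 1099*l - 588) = 2*l^5 - 17*l^4 + 170*l^3 - 690*l^2 + 1123*l - 588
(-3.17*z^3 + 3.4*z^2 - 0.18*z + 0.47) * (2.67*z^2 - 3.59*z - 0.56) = -8.4639*z^5 + 20.4583*z^4 - 10.9114*z^3 - 0.00290000000000024*z^2 - 1.5865*z - 0.2632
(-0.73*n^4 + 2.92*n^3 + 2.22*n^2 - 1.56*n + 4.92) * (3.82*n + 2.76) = -2.7886*n^5 + 9.1396*n^4 + 16.5396*n^3 + 0.168*n^2 + 14.4888*n + 13.5792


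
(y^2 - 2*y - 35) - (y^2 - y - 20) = -y - 15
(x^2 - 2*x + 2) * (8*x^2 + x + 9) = 8*x^4 - 15*x^3 + 23*x^2 - 16*x + 18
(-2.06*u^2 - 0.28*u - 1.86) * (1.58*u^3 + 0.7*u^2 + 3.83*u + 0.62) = -3.2548*u^5 - 1.8844*u^4 - 11.0246*u^3 - 3.6516*u^2 - 7.2974*u - 1.1532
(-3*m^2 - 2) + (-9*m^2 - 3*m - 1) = -12*m^2 - 3*m - 3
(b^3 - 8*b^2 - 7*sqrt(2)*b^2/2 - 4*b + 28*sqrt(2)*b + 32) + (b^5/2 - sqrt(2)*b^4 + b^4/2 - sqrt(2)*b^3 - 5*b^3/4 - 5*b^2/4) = b^5/2 - sqrt(2)*b^4 + b^4/2 - sqrt(2)*b^3 - b^3/4 - 37*b^2/4 - 7*sqrt(2)*b^2/2 - 4*b + 28*sqrt(2)*b + 32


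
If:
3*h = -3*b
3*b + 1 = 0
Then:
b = -1/3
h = 1/3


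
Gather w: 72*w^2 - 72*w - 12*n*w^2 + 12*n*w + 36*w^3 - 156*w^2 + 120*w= 36*w^3 + w^2*(-12*n - 84) + w*(12*n + 48)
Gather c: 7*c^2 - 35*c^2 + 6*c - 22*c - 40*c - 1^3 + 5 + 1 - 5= -28*c^2 - 56*c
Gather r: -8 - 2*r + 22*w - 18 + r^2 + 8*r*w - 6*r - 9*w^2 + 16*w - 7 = r^2 + r*(8*w - 8) - 9*w^2 + 38*w - 33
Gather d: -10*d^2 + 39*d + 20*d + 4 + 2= -10*d^2 + 59*d + 6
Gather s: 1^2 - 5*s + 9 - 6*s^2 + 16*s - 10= -6*s^2 + 11*s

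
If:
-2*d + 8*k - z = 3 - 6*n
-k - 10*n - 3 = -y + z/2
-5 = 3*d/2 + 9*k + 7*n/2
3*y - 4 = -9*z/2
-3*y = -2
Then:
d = -13219/5112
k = -67/2556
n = -431/1704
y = 2/3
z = 4/9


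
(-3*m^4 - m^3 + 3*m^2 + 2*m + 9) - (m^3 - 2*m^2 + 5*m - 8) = -3*m^4 - 2*m^3 + 5*m^2 - 3*m + 17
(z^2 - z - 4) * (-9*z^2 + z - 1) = -9*z^4 + 10*z^3 + 34*z^2 - 3*z + 4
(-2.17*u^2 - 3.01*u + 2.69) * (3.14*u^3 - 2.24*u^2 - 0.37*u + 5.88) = -6.8138*u^5 - 4.5906*u^4 + 15.9919*u^3 - 17.6715*u^2 - 18.6941*u + 15.8172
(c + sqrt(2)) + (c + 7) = 2*c + sqrt(2) + 7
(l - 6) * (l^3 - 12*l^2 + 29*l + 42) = l^4 - 18*l^3 + 101*l^2 - 132*l - 252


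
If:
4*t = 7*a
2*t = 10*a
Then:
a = 0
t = 0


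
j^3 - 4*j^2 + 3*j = j*(j - 3)*(j - 1)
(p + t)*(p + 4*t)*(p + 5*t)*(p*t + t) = p^4*t + 10*p^3*t^2 + p^3*t + 29*p^2*t^3 + 10*p^2*t^2 + 20*p*t^4 + 29*p*t^3 + 20*t^4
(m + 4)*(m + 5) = m^2 + 9*m + 20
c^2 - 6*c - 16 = (c - 8)*(c + 2)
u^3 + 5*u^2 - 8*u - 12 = (u - 2)*(u + 1)*(u + 6)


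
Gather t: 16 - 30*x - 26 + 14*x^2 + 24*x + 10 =14*x^2 - 6*x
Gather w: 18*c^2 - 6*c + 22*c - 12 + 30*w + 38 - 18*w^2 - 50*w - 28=18*c^2 + 16*c - 18*w^2 - 20*w - 2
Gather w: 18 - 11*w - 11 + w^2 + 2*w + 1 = w^2 - 9*w + 8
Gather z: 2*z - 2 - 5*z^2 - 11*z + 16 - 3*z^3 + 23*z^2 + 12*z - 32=-3*z^3 + 18*z^2 + 3*z - 18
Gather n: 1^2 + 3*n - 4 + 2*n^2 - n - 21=2*n^2 + 2*n - 24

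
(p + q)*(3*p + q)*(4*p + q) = 12*p^3 + 19*p^2*q + 8*p*q^2 + q^3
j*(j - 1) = j^2 - j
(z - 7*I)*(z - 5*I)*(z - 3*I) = z^3 - 15*I*z^2 - 71*z + 105*I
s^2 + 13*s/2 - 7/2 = (s - 1/2)*(s + 7)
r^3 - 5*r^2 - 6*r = r*(r - 6)*(r + 1)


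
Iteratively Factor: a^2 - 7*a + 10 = (a - 5)*(a - 2)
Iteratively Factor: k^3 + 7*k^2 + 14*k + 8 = (k + 4)*(k^2 + 3*k + 2) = (k + 1)*(k + 4)*(k + 2)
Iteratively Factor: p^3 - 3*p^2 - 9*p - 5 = (p + 1)*(p^2 - 4*p - 5) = (p + 1)^2*(p - 5)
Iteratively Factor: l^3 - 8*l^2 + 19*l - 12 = (l - 3)*(l^2 - 5*l + 4) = (l - 3)*(l - 1)*(l - 4)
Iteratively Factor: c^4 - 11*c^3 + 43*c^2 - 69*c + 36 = (c - 4)*(c^3 - 7*c^2 + 15*c - 9) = (c - 4)*(c - 3)*(c^2 - 4*c + 3) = (c - 4)*(c - 3)*(c - 1)*(c - 3)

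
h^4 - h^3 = h^3*(h - 1)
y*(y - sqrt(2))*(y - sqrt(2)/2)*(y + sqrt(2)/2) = y^4 - sqrt(2)*y^3 - y^2/2 + sqrt(2)*y/2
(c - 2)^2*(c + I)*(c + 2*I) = c^4 - 4*c^3 + 3*I*c^3 + 2*c^2 - 12*I*c^2 + 8*c + 12*I*c - 8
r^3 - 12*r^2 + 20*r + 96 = (r - 8)*(r - 6)*(r + 2)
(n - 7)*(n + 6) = n^2 - n - 42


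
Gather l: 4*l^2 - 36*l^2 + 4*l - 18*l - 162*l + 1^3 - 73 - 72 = -32*l^2 - 176*l - 144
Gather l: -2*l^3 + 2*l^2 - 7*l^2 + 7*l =-2*l^3 - 5*l^2 + 7*l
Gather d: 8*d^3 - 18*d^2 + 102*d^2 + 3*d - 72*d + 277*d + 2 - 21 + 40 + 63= 8*d^3 + 84*d^2 + 208*d + 84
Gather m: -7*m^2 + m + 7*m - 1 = -7*m^2 + 8*m - 1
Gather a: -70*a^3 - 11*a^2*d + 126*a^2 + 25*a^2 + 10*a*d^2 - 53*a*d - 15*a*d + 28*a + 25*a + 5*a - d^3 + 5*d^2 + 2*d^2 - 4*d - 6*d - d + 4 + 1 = -70*a^3 + a^2*(151 - 11*d) + a*(10*d^2 - 68*d + 58) - d^3 + 7*d^2 - 11*d + 5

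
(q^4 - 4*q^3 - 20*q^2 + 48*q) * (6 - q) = -q^5 + 10*q^4 - 4*q^3 - 168*q^2 + 288*q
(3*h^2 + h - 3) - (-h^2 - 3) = 4*h^2 + h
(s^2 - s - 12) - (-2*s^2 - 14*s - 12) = 3*s^2 + 13*s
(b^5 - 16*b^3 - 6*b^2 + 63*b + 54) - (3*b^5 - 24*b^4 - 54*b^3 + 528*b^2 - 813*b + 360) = -2*b^5 + 24*b^4 + 38*b^3 - 534*b^2 + 876*b - 306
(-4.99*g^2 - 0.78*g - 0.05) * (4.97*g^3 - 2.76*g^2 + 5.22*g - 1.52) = -24.8003*g^5 + 9.8958*g^4 - 24.1435*g^3 + 3.6512*g^2 + 0.9246*g + 0.076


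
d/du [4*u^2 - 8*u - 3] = 8*u - 8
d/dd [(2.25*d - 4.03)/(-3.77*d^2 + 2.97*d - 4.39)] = (8.4825*d^2 - 30.3862*d + 2.0916)/(14.2129*d^4 - 22.3938*d^3 + 41.9215*d^2 - 26.0766*d + 19.2721)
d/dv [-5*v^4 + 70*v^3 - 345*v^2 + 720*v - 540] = -20*v^3 + 210*v^2 - 690*v + 720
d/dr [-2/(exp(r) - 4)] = 2*exp(r)/(exp(r) - 4)^2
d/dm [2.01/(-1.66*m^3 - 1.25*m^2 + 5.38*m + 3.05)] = (10.0098*m^2 + 5.025*m - 10.8138)/(1.66*m^3 + 1.25*m^2 - 5.38*m - 3.05)^2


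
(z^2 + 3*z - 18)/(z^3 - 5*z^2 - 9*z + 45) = (z + 6)/(z^2 - 2*z - 15)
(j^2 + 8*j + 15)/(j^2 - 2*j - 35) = (j + 3)/(j - 7)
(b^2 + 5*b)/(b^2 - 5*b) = (b + 5)/(b - 5)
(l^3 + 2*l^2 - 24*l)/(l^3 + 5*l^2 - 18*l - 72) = l/(l + 3)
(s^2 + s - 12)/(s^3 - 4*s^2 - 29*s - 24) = (-s^2 - s + 12)/(-s^3 + 4*s^2 + 29*s + 24)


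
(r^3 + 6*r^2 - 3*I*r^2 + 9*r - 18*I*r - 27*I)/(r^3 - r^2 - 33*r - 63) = (r - 3*I)/(r - 7)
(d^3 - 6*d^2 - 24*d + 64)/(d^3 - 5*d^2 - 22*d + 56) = (d - 8)/(d - 7)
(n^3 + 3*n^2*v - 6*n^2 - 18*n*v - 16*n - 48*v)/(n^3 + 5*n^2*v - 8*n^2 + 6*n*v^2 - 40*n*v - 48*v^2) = (n + 2)/(n + 2*v)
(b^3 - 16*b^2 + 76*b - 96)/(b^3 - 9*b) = (b^3 - 16*b^2 + 76*b - 96)/(b*(b^2 - 9))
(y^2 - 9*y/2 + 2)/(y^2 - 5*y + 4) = (y - 1/2)/(y - 1)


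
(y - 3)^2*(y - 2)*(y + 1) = y^4 - 7*y^3 + 13*y^2 + 3*y - 18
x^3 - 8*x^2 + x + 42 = (x - 7)*(x - 3)*(x + 2)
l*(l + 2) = l^2 + 2*l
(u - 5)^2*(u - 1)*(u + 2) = u^4 - 9*u^3 + 13*u^2 + 45*u - 50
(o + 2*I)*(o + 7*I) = o^2 + 9*I*o - 14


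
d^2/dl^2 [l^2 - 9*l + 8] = 2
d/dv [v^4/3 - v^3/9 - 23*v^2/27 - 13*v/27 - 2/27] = 4*v^3/3 - v^2/3 - 46*v/27 - 13/27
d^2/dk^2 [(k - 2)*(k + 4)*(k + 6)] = 6*k + 16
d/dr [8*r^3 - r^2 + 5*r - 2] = 24*r^2 - 2*r + 5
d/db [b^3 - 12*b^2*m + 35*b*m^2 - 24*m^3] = 3*b^2 - 24*b*m + 35*m^2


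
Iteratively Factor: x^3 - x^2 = (x)*(x^2 - x) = x^2*(x - 1)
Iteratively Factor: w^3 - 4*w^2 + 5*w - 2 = (w - 1)*(w^2 - 3*w + 2) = (w - 2)*(w - 1)*(w - 1)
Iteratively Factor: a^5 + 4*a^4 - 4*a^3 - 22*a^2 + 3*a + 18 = (a + 3)*(a^4 + a^3 - 7*a^2 - a + 6) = (a + 3)^2*(a^3 - 2*a^2 - a + 2) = (a + 1)*(a + 3)^2*(a^2 - 3*a + 2) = (a - 1)*(a + 1)*(a + 3)^2*(a - 2)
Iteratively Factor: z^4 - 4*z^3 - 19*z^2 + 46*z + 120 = (z + 3)*(z^3 - 7*z^2 + 2*z + 40) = (z + 2)*(z + 3)*(z^2 - 9*z + 20) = (z - 4)*(z + 2)*(z + 3)*(z - 5)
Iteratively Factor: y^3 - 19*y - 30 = (y + 2)*(y^2 - 2*y - 15) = (y - 5)*(y + 2)*(y + 3)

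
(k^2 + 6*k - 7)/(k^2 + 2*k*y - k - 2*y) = (k + 7)/(k + 2*y)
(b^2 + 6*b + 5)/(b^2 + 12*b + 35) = (b + 1)/(b + 7)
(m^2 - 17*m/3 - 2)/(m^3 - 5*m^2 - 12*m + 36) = (m + 1/3)/(m^2 + m - 6)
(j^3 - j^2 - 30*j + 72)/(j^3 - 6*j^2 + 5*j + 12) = (j + 6)/(j + 1)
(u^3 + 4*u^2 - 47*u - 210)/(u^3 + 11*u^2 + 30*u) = (u - 7)/u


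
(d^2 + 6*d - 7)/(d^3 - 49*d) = (d - 1)/(d*(d - 7))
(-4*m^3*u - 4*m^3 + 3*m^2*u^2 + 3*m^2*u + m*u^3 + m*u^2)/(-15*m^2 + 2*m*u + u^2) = m*(-4*m^2*u - 4*m^2 + 3*m*u^2 + 3*m*u + u^3 + u^2)/(-15*m^2 + 2*m*u + u^2)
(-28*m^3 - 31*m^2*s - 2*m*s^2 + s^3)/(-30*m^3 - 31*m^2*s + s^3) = (-28*m^2 - 3*m*s + s^2)/(-30*m^2 - m*s + s^2)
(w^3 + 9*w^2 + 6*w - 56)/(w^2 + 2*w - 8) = w + 7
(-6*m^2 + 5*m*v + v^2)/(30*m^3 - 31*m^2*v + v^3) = 1/(-5*m + v)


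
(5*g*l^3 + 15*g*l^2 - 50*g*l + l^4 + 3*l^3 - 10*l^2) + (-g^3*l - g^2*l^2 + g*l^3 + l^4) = -g^3*l - g^2*l^2 + 6*g*l^3 + 15*g*l^2 - 50*g*l + 2*l^4 + 3*l^3 - 10*l^2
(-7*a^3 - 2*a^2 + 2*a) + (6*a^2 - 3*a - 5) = -7*a^3 + 4*a^2 - a - 5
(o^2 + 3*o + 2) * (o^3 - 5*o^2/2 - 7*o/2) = o^5 + o^4/2 - 9*o^3 - 31*o^2/2 - 7*o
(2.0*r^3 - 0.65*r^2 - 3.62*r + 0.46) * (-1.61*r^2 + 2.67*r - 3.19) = -3.22*r^5 + 6.3865*r^4 - 2.2873*r^3 - 8.3325*r^2 + 12.776*r - 1.4674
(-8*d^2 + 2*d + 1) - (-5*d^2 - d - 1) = -3*d^2 + 3*d + 2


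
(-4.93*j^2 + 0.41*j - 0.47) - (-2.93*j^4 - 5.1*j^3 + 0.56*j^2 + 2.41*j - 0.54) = 2.93*j^4 + 5.1*j^3 - 5.49*j^2 - 2.0*j + 0.0700000000000001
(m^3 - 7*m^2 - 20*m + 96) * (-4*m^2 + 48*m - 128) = -4*m^5 + 76*m^4 - 384*m^3 - 448*m^2 + 7168*m - 12288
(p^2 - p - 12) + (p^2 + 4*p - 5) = 2*p^2 + 3*p - 17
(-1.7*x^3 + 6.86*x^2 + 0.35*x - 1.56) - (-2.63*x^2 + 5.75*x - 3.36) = -1.7*x^3 + 9.49*x^2 - 5.4*x + 1.8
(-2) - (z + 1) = -z - 3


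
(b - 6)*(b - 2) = b^2 - 8*b + 12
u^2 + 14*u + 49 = (u + 7)^2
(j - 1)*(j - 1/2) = j^2 - 3*j/2 + 1/2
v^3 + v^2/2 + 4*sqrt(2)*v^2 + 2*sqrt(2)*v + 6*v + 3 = (v + 1/2)*(v + sqrt(2))*(v + 3*sqrt(2))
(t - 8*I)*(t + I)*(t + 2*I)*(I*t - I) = I*t^4 + 5*t^3 - I*t^3 - 5*t^2 + 22*I*t^2 - 16*t - 22*I*t + 16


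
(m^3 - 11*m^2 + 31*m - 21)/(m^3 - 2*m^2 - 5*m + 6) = (m - 7)/(m + 2)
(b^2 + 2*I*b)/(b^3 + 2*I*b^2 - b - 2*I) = b/(b^2 - 1)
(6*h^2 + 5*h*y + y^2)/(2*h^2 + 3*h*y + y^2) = (3*h + y)/(h + y)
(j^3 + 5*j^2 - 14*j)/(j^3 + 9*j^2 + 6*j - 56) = j/(j + 4)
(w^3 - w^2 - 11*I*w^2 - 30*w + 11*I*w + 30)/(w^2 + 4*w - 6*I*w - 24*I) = (w^2 - w*(1 + 5*I) + 5*I)/(w + 4)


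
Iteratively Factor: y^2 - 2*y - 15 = (y - 5)*(y + 3)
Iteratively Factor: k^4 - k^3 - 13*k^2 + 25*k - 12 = (k + 4)*(k^3 - 5*k^2 + 7*k - 3) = (k - 3)*(k + 4)*(k^2 - 2*k + 1) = (k - 3)*(k - 1)*(k + 4)*(k - 1)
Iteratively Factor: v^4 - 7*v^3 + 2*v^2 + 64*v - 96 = (v - 4)*(v^3 - 3*v^2 - 10*v + 24) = (v - 4)*(v - 2)*(v^2 - v - 12) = (v - 4)*(v - 2)*(v + 3)*(v - 4)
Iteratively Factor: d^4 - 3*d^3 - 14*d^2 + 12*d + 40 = (d - 2)*(d^3 - d^2 - 16*d - 20) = (d - 5)*(d - 2)*(d^2 + 4*d + 4) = (d - 5)*(d - 2)*(d + 2)*(d + 2)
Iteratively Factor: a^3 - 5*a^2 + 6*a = (a - 2)*(a^2 - 3*a) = a*(a - 2)*(a - 3)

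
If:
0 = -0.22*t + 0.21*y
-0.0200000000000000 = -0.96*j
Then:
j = 0.02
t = 0.954545454545455*y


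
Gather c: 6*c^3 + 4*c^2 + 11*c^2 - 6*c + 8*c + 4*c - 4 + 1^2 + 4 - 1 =6*c^3 + 15*c^2 + 6*c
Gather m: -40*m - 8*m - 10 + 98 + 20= 108 - 48*m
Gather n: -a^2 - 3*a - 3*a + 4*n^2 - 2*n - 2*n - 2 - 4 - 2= -a^2 - 6*a + 4*n^2 - 4*n - 8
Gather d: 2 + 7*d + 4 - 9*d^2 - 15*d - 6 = -9*d^2 - 8*d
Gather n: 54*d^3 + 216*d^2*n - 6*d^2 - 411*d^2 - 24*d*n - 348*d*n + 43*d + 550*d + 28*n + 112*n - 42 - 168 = 54*d^3 - 417*d^2 + 593*d + n*(216*d^2 - 372*d + 140) - 210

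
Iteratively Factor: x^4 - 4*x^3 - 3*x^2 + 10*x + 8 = (x - 4)*(x^3 - 3*x - 2) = (x - 4)*(x + 1)*(x^2 - x - 2) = (x - 4)*(x + 1)^2*(x - 2)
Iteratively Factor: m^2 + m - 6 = (m - 2)*(m + 3)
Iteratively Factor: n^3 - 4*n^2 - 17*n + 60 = (n + 4)*(n^2 - 8*n + 15) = (n - 3)*(n + 4)*(n - 5)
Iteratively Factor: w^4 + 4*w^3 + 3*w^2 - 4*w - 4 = (w + 2)*(w^3 + 2*w^2 - w - 2) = (w - 1)*(w + 2)*(w^2 + 3*w + 2) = (w - 1)*(w + 2)^2*(w + 1)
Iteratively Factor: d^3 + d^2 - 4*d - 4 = (d - 2)*(d^2 + 3*d + 2) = (d - 2)*(d + 2)*(d + 1)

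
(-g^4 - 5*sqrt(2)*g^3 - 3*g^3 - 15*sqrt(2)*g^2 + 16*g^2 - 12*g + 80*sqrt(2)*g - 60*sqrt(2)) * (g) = -g^5 - 5*sqrt(2)*g^4 - 3*g^4 - 15*sqrt(2)*g^3 + 16*g^3 - 12*g^2 + 80*sqrt(2)*g^2 - 60*sqrt(2)*g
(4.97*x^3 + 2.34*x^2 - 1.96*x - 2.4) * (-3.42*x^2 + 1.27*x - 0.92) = -16.9974*x^5 - 1.6909*x^4 + 5.1026*x^3 + 3.566*x^2 - 1.2448*x + 2.208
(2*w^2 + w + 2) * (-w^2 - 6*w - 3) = -2*w^4 - 13*w^3 - 14*w^2 - 15*w - 6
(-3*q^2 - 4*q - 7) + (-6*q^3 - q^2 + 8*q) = -6*q^3 - 4*q^2 + 4*q - 7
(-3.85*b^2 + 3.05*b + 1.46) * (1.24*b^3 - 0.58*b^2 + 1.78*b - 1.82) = -4.774*b^5 + 6.015*b^4 - 6.8116*b^3 + 11.5892*b^2 - 2.9522*b - 2.6572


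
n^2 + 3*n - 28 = (n - 4)*(n + 7)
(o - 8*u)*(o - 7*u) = o^2 - 15*o*u + 56*u^2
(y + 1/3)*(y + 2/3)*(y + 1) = y^3 + 2*y^2 + 11*y/9 + 2/9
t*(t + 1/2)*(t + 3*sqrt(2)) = t^3 + t^2/2 + 3*sqrt(2)*t^2 + 3*sqrt(2)*t/2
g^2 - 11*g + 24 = (g - 8)*(g - 3)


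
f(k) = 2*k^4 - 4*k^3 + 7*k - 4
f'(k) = 8*k^3 - 12*k^2 + 7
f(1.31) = 2.07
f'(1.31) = 4.39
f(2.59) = 34.63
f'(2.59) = 65.49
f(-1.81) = 28.51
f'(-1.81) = -79.75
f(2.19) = 15.32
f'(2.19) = 33.47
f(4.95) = 746.25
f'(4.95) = 683.27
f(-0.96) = -5.48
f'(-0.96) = -11.14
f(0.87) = 0.60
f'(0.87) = 3.19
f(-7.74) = 8974.40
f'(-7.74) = -4421.37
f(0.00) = -4.00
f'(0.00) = 7.00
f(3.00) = 71.00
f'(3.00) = 115.00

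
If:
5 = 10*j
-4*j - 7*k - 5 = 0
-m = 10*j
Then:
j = 1/2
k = -1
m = -5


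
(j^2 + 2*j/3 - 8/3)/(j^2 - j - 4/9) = 3*(j + 2)/(3*j + 1)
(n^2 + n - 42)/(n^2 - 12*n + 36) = (n + 7)/(n - 6)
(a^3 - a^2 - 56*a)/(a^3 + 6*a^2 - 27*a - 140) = a*(a - 8)/(a^2 - a - 20)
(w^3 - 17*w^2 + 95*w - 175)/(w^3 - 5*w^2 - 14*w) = (w^2 - 10*w + 25)/(w*(w + 2))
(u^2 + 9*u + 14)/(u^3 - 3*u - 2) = (u^2 + 9*u + 14)/(u^3 - 3*u - 2)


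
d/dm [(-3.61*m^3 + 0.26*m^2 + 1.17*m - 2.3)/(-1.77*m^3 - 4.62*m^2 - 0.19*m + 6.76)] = (17.1384*m^4 + 5.5136*m^3 - 80.0678*m^2 - 17.7368*m + 7.4722)/(3.1329*m^6 + 16.3548*m^5 + 22.017*m^4 - 22.1748*m^3 - 62.4263*m^2 - 2.5688*m + 45.6976)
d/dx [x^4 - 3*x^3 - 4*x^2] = x*(4*x^2 - 9*x - 8)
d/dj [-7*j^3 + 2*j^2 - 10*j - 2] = -21*j^2 + 4*j - 10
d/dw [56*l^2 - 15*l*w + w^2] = -15*l + 2*w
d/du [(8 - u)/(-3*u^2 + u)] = (-3*u^2 + 48*u - 8)/(u^2*(9*u^2 - 6*u + 1))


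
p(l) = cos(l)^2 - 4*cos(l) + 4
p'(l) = -2*sin(l)*cos(l) + 4*sin(l)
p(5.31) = 2.07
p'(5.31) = -2.38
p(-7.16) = 1.85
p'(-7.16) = -2.09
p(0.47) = 1.23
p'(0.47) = 1.00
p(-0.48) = 1.24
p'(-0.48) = -1.03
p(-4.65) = 4.25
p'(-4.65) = 4.12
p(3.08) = 8.99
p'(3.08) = 0.37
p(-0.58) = 1.35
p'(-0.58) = -1.28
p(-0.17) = 1.03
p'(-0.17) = -0.34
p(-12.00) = 1.34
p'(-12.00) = 1.24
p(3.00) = 8.94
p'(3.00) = 0.84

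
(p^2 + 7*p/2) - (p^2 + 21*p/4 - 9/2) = 9/2 - 7*p/4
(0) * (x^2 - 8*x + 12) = 0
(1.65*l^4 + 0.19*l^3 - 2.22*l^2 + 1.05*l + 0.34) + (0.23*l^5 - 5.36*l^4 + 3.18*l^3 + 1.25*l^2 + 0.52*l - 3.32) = 0.23*l^5 - 3.71*l^4 + 3.37*l^3 - 0.97*l^2 + 1.57*l - 2.98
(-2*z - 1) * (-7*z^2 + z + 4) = 14*z^3 + 5*z^2 - 9*z - 4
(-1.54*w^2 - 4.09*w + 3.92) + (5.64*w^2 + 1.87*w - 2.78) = 4.1*w^2 - 2.22*w + 1.14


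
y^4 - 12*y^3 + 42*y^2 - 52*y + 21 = (y - 7)*(y - 3)*(y - 1)^2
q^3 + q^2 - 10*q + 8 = (q - 2)*(q - 1)*(q + 4)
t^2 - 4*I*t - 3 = (t - 3*I)*(t - I)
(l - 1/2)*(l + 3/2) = l^2 + l - 3/4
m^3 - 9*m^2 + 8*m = m*(m - 8)*(m - 1)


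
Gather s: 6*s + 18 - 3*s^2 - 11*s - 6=-3*s^2 - 5*s + 12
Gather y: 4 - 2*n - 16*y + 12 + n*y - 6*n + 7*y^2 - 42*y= -8*n + 7*y^2 + y*(n - 58) + 16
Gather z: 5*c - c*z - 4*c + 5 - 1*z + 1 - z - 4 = c + z*(-c - 2) + 2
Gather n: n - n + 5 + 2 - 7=0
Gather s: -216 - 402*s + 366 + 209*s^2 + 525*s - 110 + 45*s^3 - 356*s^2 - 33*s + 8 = 45*s^3 - 147*s^2 + 90*s + 48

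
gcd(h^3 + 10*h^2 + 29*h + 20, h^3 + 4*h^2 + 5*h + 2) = h + 1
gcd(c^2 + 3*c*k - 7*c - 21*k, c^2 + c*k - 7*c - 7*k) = c - 7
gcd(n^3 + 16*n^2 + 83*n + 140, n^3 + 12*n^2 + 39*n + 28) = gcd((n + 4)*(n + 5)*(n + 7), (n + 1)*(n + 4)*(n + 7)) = n^2 + 11*n + 28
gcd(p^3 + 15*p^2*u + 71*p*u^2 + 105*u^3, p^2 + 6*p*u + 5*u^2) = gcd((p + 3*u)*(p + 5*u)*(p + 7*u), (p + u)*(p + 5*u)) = p + 5*u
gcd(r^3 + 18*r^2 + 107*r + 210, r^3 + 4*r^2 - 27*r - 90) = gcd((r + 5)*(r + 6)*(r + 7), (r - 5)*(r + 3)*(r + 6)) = r + 6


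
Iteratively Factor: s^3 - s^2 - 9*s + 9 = (s - 1)*(s^2 - 9) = (s - 1)*(s + 3)*(s - 3)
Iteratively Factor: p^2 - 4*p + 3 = (p - 1)*(p - 3)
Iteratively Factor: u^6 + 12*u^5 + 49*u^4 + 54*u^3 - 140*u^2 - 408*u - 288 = (u + 3)*(u^5 + 9*u^4 + 22*u^3 - 12*u^2 - 104*u - 96) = (u + 3)^2*(u^4 + 6*u^3 + 4*u^2 - 24*u - 32) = (u - 2)*(u + 3)^2*(u^3 + 8*u^2 + 20*u + 16) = (u - 2)*(u + 3)^2*(u + 4)*(u^2 + 4*u + 4) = (u - 2)*(u + 2)*(u + 3)^2*(u + 4)*(u + 2)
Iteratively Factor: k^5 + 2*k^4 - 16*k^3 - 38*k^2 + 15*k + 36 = (k - 4)*(k^4 + 6*k^3 + 8*k^2 - 6*k - 9) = (k - 4)*(k - 1)*(k^3 + 7*k^2 + 15*k + 9) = (k - 4)*(k - 1)*(k + 3)*(k^2 + 4*k + 3) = (k - 4)*(k - 1)*(k + 3)^2*(k + 1)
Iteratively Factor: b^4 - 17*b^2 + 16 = (b - 4)*(b^3 + 4*b^2 - b - 4) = (b - 4)*(b + 1)*(b^2 + 3*b - 4) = (b - 4)*(b + 1)*(b + 4)*(b - 1)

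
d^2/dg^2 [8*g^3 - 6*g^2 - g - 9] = 48*g - 12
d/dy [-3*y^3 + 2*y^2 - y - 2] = -9*y^2 + 4*y - 1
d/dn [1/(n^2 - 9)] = -2*n/(n^2 - 9)^2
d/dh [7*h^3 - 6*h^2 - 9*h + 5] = 21*h^2 - 12*h - 9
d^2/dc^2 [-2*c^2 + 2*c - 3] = -4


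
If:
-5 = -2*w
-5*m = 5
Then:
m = -1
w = 5/2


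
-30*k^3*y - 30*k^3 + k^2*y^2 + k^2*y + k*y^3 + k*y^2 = (-5*k + y)*(6*k + y)*(k*y + k)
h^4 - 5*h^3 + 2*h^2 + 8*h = h*(h - 4)*(h - 2)*(h + 1)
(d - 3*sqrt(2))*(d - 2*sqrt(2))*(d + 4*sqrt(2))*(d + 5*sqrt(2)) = d^4 + 4*sqrt(2)*d^3 - 38*d^2 - 92*sqrt(2)*d + 480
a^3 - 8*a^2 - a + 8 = (a - 8)*(a - 1)*(a + 1)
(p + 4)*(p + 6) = p^2 + 10*p + 24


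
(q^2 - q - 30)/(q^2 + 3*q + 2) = (q^2 - q - 30)/(q^2 + 3*q + 2)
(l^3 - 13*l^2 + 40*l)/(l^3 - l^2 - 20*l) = (l - 8)/(l + 4)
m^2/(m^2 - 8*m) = m/(m - 8)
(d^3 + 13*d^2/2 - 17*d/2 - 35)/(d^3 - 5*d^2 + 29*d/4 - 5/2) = 2*(d^2 + 9*d + 14)/(2*d^2 - 5*d + 2)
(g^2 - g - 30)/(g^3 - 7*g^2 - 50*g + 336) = (g + 5)/(g^2 - g - 56)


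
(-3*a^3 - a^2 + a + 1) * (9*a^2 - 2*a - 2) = -27*a^5 - 3*a^4 + 17*a^3 + 9*a^2 - 4*a - 2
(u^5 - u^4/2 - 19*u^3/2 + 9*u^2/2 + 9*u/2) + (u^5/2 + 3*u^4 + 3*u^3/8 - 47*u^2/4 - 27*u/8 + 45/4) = 3*u^5/2 + 5*u^4/2 - 73*u^3/8 - 29*u^2/4 + 9*u/8 + 45/4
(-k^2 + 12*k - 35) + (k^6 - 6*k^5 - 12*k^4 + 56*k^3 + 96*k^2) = k^6 - 6*k^5 - 12*k^4 + 56*k^3 + 95*k^2 + 12*k - 35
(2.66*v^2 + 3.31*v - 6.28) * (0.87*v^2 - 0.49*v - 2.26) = 2.3142*v^4 + 1.5763*v^3 - 13.0971*v^2 - 4.4034*v + 14.1928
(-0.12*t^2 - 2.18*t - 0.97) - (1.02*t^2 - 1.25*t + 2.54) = -1.14*t^2 - 0.93*t - 3.51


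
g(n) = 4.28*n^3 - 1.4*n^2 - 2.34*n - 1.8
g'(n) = 12.84*n^2 - 2.8*n - 2.34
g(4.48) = 344.46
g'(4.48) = 242.82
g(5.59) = 688.99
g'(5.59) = 383.23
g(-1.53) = -16.83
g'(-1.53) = 32.00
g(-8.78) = -2986.04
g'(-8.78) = 1012.06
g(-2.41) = -64.20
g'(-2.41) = 78.98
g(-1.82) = -27.98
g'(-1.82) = 45.29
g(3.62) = 174.42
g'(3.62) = 155.78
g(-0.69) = -2.26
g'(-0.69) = 5.71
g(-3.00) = -122.94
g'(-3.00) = 121.62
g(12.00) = 7164.36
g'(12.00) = 1813.02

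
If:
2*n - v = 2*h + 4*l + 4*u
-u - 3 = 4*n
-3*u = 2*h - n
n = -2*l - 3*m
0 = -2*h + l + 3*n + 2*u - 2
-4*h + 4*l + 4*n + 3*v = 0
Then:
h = -263/151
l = -43/151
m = 77/151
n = -145/151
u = 127/151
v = -100/151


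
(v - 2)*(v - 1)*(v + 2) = v^3 - v^2 - 4*v + 4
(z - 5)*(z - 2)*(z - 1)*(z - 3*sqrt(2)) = z^4 - 8*z^3 - 3*sqrt(2)*z^3 + 17*z^2 + 24*sqrt(2)*z^2 - 51*sqrt(2)*z - 10*z + 30*sqrt(2)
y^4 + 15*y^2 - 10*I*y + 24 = (y - 3*I)*(y - 2*I)*(y + I)*(y + 4*I)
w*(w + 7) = w^2 + 7*w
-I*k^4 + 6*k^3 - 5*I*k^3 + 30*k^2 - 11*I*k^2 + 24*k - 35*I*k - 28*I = (k + 4)*(k - I)*(k + 7*I)*(-I*k - I)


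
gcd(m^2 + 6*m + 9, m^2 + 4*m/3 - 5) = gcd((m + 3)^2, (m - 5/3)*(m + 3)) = m + 3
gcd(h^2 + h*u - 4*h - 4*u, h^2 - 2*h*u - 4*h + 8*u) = h - 4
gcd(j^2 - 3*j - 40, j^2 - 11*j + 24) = j - 8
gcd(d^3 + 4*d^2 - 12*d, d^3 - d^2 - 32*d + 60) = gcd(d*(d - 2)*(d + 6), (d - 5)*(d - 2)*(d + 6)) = d^2 + 4*d - 12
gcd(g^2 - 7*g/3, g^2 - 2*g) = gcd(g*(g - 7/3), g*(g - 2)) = g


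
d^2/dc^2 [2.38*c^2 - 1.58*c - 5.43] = 4.76000000000000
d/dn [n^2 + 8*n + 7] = 2*n + 8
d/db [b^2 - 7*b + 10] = 2*b - 7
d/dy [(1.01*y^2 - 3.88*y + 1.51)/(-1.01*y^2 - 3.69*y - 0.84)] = (-7.6457*y^2 + 1.3534*y + 8.8311)/(1.0201*y^4 + 7.4538*y^3 + 15.3129*y^2 + 6.1992*y + 0.7056)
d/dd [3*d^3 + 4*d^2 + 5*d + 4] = 9*d^2 + 8*d + 5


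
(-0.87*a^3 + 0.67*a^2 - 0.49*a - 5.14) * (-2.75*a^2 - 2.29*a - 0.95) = 2.3925*a^5 + 0.1498*a^4 + 0.6397*a^3 + 14.6206*a^2 + 12.2361*a + 4.883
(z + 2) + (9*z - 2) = 10*z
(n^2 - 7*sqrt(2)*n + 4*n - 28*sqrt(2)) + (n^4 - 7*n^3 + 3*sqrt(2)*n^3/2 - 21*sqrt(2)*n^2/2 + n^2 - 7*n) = n^4 - 7*n^3 + 3*sqrt(2)*n^3/2 - 21*sqrt(2)*n^2/2 + 2*n^2 - 7*sqrt(2)*n - 3*n - 28*sqrt(2)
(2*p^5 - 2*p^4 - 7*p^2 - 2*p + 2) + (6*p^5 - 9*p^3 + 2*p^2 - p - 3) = 8*p^5 - 2*p^4 - 9*p^3 - 5*p^2 - 3*p - 1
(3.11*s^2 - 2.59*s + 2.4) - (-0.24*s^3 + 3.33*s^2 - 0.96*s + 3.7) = 0.24*s^3 - 0.22*s^2 - 1.63*s - 1.3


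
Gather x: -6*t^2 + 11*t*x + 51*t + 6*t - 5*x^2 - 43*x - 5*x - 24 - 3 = -6*t^2 + 57*t - 5*x^2 + x*(11*t - 48) - 27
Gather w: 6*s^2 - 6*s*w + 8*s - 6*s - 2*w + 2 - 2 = 6*s^2 + 2*s + w*(-6*s - 2)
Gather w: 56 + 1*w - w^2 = -w^2 + w + 56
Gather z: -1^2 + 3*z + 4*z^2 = 4*z^2 + 3*z - 1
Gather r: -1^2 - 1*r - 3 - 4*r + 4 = -5*r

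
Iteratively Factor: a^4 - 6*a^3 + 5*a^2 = (a)*(a^3 - 6*a^2 + 5*a) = a*(a - 1)*(a^2 - 5*a) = a^2*(a - 1)*(a - 5)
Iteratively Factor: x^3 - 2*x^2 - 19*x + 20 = (x - 5)*(x^2 + 3*x - 4) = (x - 5)*(x + 4)*(x - 1)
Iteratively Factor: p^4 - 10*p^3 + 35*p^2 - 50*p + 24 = (p - 1)*(p^3 - 9*p^2 + 26*p - 24) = (p - 2)*(p - 1)*(p^2 - 7*p + 12) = (p - 4)*(p - 2)*(p - 1)*(p - 3)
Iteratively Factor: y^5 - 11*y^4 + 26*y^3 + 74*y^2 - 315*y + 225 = (y - 3)*(y^4 - 8*y^3 + 2*y^2 + 80*y - 75) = (y - 5)*(y - 3)*(y^3 - 3*y^2 - 13*y + 15) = (y - 5)^2*(y - 3)*(y^2 + 2*y - 3) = (y - 5)^2*(y - 3)*(y - 1)*(y + 3)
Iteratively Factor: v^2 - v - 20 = (v + 4)*(v - 5)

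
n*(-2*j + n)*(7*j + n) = -14*j^2*n + 5*j*n^2 + n^3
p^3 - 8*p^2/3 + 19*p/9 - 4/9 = (p - 4/3)*(p - 1)*(p - 1/3)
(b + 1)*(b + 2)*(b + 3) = b^3 + 6*b^2 + 11*b + 6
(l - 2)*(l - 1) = l^2 - 3*l + 2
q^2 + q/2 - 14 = (q - 7/2)*(q + 4)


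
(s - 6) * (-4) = 24 - 4*s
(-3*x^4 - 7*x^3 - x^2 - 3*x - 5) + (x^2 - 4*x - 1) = -3*x^4 - 7*x^3 - 7*x - 6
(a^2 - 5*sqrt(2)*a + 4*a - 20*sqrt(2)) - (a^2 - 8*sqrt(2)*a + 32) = 4*a + 3*sqrt(2)*a - 32 - 20*sqrt(2)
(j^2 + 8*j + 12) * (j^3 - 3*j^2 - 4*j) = j^5 + 5*j^4 - 16*j^3 - 68*j^2 - 48*j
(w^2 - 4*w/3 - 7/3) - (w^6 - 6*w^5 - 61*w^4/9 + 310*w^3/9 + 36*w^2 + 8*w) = -w^6 + 6*w^5 + 61*w^4/9 - 310*w^3/9 - 35*w^2 - 28*w/3 - 7/3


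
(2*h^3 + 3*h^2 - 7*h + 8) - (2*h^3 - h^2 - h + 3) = 4*h^2 - 6*h + 5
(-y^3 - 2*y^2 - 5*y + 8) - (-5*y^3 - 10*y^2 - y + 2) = 4*y^3 + 8*y^2 - 4*y + 6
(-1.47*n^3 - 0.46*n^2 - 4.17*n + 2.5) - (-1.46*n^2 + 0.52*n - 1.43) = -1.47*n^3 + 1.0*n^2 - 4.69*n + 3.93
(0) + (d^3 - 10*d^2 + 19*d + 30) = d^3 - 10*d^2 + 19*d + 30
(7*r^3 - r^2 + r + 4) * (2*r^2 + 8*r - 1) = 14*r^5 + 54*r^4 - 13*r^3 + 17*r^2 + 31*r - 4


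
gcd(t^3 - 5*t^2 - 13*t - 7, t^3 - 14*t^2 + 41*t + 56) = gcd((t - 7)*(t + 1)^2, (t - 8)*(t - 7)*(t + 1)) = t^2 - 6*t - 7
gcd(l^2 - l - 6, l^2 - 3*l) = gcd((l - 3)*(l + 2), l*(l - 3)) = l - 3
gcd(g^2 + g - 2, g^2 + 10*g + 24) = 1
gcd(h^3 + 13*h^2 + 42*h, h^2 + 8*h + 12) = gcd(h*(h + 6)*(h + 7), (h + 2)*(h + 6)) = h + 6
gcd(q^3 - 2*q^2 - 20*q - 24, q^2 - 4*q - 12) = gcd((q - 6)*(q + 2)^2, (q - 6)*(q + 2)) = q^2 - 4*q - 12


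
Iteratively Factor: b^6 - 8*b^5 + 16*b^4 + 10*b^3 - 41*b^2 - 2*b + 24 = (b - 3)*(b^5 - 5*b^4 + b^3 + 13*b^2 - 2*b - 8) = (b - 4)*(b - 3)*(b^4 - b^3 - 3*b^2 + b + 2) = (b - 4)*(b - 3)*(b + 1)*(b^3 - 2*b^2 - b + 2) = (b - 4)*(b - 3)*(b + 1)^2*(b^2 - 3*b + 2) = (b - 4)*(b - 3)*(b - 2)*(b + 1)^2*(b - 1)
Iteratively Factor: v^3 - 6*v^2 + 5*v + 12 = (v - 3)*(v^2 - 3*v - 4) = (v - 3)*(v + 1)*(v - 4)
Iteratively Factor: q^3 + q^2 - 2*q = (q - 1)*(q^2 + 2*q) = q*(q - 1)*(q + 2)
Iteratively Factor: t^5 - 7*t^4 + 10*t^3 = (t - 5)*(t^4 - 2*t^3) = t*(t - 5)*(t^3 - 2*t^2) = t*(t - 5)*(t - 2)*(t^2) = t^2*(t - 5)*(t - 2)*(t)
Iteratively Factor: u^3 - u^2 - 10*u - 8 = (u - 4)*(u^2 + 3*u + 2) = (u - 4)*(u + 1)*(u + 2)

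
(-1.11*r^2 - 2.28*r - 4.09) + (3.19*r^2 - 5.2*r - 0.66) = 2.08*r^2 - 7.48*r - 4.75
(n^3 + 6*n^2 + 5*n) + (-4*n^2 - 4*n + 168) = n^3 + 2*n^2 + n + 168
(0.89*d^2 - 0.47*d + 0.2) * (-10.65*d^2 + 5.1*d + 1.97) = -9.4785*d^4 + 9.5445*d^3 - 2.7737*d^2 + 0.0941000000000001*d + 0.394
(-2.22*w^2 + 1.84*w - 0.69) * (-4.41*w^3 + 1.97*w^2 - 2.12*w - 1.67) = 9.7902*w^5 - 12.4878*w^4 + 11.3741*w^3 - 1.5527*w^2 - 1.61*w + 1.1523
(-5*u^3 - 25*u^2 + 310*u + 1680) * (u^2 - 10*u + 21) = -5*u^5 + 25*u^4 + 455*u^3 - 1945*u^2 - 10290*u + 35280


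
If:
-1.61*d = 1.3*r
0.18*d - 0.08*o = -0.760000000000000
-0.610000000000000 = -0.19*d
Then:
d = 3.21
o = 16.72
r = -3.98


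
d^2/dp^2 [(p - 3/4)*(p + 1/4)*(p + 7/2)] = 6*p + 6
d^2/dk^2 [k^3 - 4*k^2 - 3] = 6*k - 8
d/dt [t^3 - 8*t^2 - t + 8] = 3*t^2 - 16*t - 1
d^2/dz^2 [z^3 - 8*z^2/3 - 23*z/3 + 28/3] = 6*z - 16/3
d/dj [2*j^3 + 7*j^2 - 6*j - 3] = 6*j^2 + 14*j - 6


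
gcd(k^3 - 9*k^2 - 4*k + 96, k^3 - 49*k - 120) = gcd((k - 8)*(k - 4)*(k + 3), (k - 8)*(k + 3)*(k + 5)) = k^2 - 5*k - 24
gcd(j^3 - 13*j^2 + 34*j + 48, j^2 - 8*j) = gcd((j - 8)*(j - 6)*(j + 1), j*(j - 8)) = j - 8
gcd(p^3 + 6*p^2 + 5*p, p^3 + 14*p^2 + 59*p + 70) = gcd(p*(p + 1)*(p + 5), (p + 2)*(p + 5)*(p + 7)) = p + 5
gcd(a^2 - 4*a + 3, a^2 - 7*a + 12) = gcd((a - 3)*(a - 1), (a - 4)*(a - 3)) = a - 3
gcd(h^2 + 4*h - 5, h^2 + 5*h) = h + 5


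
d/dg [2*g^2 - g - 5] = 4*g - 1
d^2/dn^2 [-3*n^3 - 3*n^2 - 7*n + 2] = -18*n - 6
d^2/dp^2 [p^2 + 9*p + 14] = 2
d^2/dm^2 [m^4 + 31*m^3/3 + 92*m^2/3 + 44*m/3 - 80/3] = 12*m^2 + 62*m + 184/3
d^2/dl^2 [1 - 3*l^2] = -6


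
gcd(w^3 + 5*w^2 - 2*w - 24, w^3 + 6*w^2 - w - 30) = w^2 + w - 6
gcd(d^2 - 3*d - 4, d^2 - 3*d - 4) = d^2 - 3*d - 4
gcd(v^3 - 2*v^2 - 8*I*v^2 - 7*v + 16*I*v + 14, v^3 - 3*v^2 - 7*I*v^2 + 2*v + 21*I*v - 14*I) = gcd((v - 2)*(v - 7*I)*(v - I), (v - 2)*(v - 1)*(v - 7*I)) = v^2 + v*(-2 - 7*I) + 14*I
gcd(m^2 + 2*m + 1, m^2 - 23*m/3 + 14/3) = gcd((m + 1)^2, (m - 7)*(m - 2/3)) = 1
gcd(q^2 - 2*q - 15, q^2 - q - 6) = 1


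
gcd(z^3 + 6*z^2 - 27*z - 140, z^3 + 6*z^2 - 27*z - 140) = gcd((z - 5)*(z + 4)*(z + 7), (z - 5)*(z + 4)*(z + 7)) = z^3 + 6*z^2 - 27*z - 140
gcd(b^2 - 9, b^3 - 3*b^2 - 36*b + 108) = b - 3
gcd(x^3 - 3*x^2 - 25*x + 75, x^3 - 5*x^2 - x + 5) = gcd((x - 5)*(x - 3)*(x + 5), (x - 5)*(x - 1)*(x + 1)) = x - 5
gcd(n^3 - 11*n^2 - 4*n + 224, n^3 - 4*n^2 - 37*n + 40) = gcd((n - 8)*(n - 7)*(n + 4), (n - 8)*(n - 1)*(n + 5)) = n - 8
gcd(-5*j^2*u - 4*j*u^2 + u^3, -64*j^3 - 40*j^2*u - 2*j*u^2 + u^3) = 1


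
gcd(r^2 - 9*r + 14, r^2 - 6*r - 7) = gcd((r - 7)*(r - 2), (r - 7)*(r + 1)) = r - 7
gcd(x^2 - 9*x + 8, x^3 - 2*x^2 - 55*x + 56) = x^2 - 9*x + 8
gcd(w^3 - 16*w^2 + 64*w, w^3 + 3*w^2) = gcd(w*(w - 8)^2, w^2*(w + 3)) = w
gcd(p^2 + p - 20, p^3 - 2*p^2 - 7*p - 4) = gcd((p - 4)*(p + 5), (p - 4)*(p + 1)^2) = p - 4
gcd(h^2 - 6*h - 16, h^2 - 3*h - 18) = 1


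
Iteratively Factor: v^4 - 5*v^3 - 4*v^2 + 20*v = (v - 2)*(v^3 - 3*v^2 - 10*v) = v*(v - 2)*(v^2 - 3*v - 10) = v*(v - 2)*(v + 2)*(v - 5)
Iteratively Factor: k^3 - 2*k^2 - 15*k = (k - 5)*(k^2 + 3*k) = k*(k - 5)*(k + 3)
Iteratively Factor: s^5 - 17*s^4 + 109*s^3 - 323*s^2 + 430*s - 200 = (s - 5)*(s^4 - 12*s^3 + 49*s^2 - 78*s + 40) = (s - 5)*(s - 4)*(s^3 - 8*s^2 + 17*s - 10) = (s - 5)*(s - 4)*(s - 1)*(s^2 - 7*s + 10) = (s - 5)^2*(s - 4)*(s - 1)*(s - 2)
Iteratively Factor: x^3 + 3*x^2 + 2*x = (x + 1)*(x^2 + 2*x) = x*(x + 1)*(x + 2)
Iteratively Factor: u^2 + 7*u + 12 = (u + 4)*(u + 3)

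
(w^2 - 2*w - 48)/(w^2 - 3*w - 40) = (w + 6)/(w + 5)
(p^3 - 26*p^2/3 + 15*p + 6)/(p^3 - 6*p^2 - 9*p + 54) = (p + 1/3)/(p + 3)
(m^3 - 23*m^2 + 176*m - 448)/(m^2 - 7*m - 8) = (m^2 - 15*m + 56)/(m + 1)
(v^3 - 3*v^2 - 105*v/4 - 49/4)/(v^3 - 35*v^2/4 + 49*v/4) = (4*v^2 + 16*v + 7)/(v*(4*v - 7))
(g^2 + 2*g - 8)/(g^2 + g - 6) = (g + 4)/(g + 3)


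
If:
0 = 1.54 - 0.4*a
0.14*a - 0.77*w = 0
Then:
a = 3.85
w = 0.70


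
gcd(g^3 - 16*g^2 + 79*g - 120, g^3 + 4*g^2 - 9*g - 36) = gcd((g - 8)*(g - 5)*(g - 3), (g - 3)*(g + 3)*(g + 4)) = g - 3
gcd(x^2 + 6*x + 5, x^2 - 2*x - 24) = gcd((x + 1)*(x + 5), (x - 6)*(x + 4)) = 1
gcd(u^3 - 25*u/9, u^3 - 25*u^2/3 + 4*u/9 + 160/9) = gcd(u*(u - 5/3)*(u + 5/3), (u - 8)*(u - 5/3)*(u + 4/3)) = u - 5/3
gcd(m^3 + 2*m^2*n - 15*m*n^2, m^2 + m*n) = m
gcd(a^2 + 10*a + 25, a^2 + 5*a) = a + 5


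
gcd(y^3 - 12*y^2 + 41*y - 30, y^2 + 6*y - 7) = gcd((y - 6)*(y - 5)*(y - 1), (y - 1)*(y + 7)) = y - 1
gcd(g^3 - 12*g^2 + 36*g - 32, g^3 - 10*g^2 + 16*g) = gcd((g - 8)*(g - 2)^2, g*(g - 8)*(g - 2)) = g^2 - 10*g + 16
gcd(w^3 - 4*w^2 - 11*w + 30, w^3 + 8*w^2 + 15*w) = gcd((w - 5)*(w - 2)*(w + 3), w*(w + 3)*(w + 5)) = w + 3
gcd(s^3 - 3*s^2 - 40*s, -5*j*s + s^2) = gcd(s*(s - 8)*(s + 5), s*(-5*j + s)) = s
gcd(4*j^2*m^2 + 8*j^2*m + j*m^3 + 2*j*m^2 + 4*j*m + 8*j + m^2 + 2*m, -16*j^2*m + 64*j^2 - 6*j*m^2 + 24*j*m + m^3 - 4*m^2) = 1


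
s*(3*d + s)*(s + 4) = 3*d*s^2 + 12*d*s + s^3 + 4*s^2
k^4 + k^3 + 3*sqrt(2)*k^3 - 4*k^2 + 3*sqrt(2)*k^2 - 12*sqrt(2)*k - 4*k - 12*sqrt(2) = (k - 2)*(k + 1)*(k + 2)*(k + 3*sqrt(2))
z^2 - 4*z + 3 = (z - 3)*(z - 1)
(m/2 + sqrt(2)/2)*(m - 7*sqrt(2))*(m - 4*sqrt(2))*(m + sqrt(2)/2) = m^4/2 - 19*sqrt(2)*m^3/4 + 12*m^2 + 73*sqrt(2)*m/2 + 28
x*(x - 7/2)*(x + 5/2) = x^3 - x^2 - 35*x/4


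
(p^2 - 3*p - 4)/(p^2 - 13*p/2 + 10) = 2*(p + 1)/(2*p - 5)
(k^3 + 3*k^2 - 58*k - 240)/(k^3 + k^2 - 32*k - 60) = (k^2 - 2*k - 48)/(k^2 - 4*k - 12)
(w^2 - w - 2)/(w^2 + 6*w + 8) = (w^2 - w - 2)/(w^2 + 6*w + 8)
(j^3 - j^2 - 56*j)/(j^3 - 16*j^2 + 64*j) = (j + 7)/(j - 8)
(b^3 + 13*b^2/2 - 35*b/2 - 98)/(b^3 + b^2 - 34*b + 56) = (b + 7/2)/(b - 2)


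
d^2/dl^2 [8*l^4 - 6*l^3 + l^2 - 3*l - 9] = 96*l^2 - 36*l + 2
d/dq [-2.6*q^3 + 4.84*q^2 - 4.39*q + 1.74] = -7.8*q^2 + 9.68*q - 4.39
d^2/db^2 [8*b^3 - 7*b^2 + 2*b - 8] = 48*b - 14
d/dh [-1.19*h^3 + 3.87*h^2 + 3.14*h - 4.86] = -3.57*h^2 + 7.74*h + 3.14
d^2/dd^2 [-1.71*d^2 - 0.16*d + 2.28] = -3.42000000000000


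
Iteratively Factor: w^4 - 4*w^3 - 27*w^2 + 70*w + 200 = (w - 5)*(w^3 + w^2 - 22*w - 40) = (w - 5)*(w + 2)*(w^2 - w - 20) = (w - 5)*(w + 2)*(w + 4)*(w - 5)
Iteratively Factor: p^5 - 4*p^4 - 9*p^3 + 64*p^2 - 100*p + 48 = (p + 4)*(p^4 - 8*p^3 + 23*p^2 - 28*p + 12) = (p - 3)*(p + 4)*(p^3 - 5*p^2 + 8*p - 4) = (p - 3)*(p - 2)*(p + 4)*(p^2 - 3*p + 2) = (p - 3)*(p - 2)^2*(p + 4)*(p - 1)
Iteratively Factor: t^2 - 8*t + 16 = (t - 4)*(t - 4)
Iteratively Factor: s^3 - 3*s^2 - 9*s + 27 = (s - 3)*(s^2 - 9) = (s - 3)^2*(s + 3)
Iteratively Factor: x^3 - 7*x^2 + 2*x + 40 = (x + 2)*(x^2 - 9*x + 20) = (x - 4)*(x + 2)*(x - 5)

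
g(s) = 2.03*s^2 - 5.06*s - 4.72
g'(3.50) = 9.15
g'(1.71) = 1.88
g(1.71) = -7.44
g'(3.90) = 10.77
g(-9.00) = 205.25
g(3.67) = 4.05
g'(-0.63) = -7.62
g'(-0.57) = -7.37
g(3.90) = 6.42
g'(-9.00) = -41.60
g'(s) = 4.06*s - 5.06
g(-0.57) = -1.18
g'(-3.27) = -18.34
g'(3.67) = 9.84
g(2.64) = -3.93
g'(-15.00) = -65.96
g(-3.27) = 33.53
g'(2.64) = 5.66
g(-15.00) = 527.93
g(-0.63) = -0.73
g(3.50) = 2.44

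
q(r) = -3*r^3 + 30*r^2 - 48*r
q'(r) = -9*r^2 + 60*r - 48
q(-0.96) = 76.38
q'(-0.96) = -113.89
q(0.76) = -20.47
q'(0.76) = -7.60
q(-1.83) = 206.69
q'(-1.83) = -187.94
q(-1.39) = 132.74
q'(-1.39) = -148.79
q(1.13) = -20.26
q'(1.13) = 8.31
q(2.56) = 23.40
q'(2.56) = 46.62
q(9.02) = -193.76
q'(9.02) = -239.04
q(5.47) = 144.07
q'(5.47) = 10.91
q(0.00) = 0.00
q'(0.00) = -48.00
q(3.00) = 45.00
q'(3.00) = 51.00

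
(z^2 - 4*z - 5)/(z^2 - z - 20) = (z + 1)/(z + 4)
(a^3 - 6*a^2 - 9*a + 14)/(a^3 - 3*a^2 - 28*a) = (a^2 + a - 2)/(a*(a + 4))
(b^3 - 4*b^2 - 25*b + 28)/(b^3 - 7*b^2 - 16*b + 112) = (b - 1)/(b - 4)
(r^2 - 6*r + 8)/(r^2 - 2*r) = (r - 4)/r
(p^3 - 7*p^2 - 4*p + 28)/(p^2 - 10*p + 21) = (p^2 - 4)/(p - 3)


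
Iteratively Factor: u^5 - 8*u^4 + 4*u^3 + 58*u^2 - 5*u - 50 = (u + 1)*(u^4 - 9*u^3 + 13*u^2 + 45*u - 50) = (u - 5)*(u + 1)*(u^3 - 4*u^2 - 7*u + 10) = (u - 5)*(u + 1)*(u + 2)*(u^2 - 6*u + 5) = (u - 5)^2*(u + 1)*(u + 2)*(u - 1)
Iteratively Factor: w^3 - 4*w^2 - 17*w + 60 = (w + 4)*(w^2 - 8*w + 15) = (w - 5)*(w + 4)*(w - 3)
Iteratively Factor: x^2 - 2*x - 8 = (x - 4)*(x + 2)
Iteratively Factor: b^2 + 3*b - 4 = (b + 4)*(b - 1)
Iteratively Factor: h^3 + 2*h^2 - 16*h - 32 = (h - 4)*(h^2 + 6*h + 8) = (h - 4)*(h + 2)*(h + 4)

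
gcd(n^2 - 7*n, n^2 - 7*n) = n^2 - 7*n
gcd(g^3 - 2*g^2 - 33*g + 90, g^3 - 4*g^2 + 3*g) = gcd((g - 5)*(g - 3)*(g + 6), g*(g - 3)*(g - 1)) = g - 3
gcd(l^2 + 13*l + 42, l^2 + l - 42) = l + 7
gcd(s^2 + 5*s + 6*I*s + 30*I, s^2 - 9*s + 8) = 1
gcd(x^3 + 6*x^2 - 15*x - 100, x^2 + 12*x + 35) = x + 5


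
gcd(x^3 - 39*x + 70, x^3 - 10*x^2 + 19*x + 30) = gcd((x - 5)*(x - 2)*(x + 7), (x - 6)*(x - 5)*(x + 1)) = x - 5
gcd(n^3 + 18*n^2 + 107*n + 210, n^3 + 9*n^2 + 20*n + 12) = n + 6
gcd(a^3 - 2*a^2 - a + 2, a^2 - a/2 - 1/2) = a - 1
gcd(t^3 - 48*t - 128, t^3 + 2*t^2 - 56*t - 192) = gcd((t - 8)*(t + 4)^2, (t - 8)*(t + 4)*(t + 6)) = t^2 - 4*t - 32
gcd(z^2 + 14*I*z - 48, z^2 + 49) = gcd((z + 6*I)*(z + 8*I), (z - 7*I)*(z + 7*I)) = 1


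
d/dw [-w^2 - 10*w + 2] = -2*w - 10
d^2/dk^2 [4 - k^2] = -2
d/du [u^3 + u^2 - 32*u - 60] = 3*u^2 + 2*u - 32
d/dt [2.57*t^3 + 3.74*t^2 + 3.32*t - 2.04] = 7.71*t^2 + 7.48*t + 3.32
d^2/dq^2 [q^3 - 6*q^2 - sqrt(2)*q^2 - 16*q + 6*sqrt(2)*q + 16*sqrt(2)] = 6*q - 12 - 2*sqrt(2)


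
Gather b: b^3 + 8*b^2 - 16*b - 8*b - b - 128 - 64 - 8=b^3 + 8*b^2 - 25*b - 200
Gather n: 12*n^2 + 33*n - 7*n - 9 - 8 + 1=12*n^2 + 26*n - 16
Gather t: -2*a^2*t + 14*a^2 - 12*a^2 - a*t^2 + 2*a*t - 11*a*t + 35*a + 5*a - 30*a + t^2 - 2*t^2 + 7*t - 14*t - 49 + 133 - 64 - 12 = 2*a^2 + 10*a + t^2*(-a - 1) + t*(-2*a^2 - 9*a - 7) + 8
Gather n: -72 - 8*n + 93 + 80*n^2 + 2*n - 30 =80*n^2 - 6*n - 9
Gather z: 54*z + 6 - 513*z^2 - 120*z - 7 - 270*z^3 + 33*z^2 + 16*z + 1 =-270*z^3 - 480*z^2 - 50*z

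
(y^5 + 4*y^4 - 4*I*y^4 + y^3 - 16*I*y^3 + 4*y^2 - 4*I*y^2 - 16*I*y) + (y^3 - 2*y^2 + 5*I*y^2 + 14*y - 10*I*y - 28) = y^5 + 4*y^4 - 4*I*y^4 + 2*y^3 - 16*I*y^3 + 2*y^2 + I*y^2 + 14*y - 26*I*y - 28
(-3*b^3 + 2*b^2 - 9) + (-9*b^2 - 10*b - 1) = -3*b^3 - 7*b^2 - 10*b - 10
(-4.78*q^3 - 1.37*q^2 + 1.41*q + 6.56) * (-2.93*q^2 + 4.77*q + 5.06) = 14.0054*q^5 - 18.7865*q^4 - 34.853*q^3 - 19.4273*q^2 + 38.4258*q + 33.1936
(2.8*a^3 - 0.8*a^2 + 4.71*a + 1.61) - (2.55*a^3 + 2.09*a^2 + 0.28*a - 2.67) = 0.25*a^3 - 2.89*a^2 + 4.43*a + 4.28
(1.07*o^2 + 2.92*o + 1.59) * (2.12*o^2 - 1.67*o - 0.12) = 2.2684*o^4 + 4.4035*o^3 - 1.634*o^2 - 3.0057*o - 0.1908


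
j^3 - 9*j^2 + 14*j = j*(j - 7)*(j - 2)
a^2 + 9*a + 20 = (a + 4)*(a + 5)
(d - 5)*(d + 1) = d^2 - 4*d - 5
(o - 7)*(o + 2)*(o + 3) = o^3 - 2*o^2 - 29*o - 42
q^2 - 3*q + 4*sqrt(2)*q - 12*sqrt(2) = (q - 3)*(q + 4*sqrt(2))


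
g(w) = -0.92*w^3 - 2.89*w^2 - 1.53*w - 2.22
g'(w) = -2.76*w^2 - 5.78*w - 1.53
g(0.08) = -2.36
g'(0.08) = -2.01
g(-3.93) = 15.00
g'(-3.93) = -21.44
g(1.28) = -10.84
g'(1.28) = -13.45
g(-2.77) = -0.60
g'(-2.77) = -6.70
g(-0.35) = -2.00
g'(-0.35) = 0.15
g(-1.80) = -3.46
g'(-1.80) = -0.07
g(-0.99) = -2.65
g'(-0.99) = 1.49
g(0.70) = -5.02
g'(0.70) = -6.93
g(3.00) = -57.66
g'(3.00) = -43.71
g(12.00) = -2026.50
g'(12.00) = -468.33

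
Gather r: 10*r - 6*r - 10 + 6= 4*r - 4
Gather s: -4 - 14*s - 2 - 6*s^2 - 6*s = -6*s^2 - 20*s - 6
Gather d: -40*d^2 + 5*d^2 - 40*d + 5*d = -35*d^2 - 35*d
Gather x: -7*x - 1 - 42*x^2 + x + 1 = -42*x^2 - 6*x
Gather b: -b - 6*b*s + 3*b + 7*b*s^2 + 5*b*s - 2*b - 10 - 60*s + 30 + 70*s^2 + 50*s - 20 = b*(7*s^2 - s) + 70*s^2 - 10*s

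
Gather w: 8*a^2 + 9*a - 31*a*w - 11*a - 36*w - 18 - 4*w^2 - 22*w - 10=8*a^2 - 2*a - 4*w^2 + w*(-31*a - 58) - 28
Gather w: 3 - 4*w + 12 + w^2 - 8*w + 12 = w^2 - 12*w + 27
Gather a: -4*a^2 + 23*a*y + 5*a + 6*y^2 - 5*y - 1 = -4*a^2 + a*(23*y + 5) + 6*y^2 - 5*y - 1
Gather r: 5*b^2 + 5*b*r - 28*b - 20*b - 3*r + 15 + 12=5*b^2 - 48*b + r*(5*b - 3) + 27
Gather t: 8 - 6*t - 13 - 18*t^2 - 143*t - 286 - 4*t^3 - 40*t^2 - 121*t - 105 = -4*t^3 - 58*t^2 - 270*t - 396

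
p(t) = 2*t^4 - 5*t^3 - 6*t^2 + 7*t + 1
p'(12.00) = 11527.00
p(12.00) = 32053.00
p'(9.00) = 4516.00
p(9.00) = 9055.00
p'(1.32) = -16.58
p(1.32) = -5.64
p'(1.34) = -16.77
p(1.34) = -5.98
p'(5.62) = 885.83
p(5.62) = 958.46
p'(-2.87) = -271.23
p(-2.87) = 185.38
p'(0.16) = 4.73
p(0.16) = 1.95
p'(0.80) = -8.10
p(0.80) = 1.02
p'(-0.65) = 6.27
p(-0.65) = -4.35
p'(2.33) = -1.20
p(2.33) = -19.56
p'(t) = 8*t^3 - 15*t^2 - 12*t + 7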